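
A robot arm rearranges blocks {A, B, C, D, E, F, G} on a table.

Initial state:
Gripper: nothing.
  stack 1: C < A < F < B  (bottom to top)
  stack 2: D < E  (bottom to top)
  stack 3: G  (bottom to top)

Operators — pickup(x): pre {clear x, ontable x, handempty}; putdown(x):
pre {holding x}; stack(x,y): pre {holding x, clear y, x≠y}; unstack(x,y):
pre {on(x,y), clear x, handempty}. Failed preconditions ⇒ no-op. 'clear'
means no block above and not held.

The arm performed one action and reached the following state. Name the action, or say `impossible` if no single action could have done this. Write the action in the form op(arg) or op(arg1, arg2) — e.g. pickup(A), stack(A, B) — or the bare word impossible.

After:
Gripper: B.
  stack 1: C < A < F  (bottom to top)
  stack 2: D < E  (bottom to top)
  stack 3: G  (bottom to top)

target: towers=[C/A/F; D/E; G] holding=B
     unstack(B, F) → towers=[C/A/F; D/E; G] holding=B  ← match
         pickup(G) → towers=[C/A/F/B; D/E] holding=G
     unstack(E, D) → towers=[C/A/F/B; D; G] holding=E

unstack(B, F)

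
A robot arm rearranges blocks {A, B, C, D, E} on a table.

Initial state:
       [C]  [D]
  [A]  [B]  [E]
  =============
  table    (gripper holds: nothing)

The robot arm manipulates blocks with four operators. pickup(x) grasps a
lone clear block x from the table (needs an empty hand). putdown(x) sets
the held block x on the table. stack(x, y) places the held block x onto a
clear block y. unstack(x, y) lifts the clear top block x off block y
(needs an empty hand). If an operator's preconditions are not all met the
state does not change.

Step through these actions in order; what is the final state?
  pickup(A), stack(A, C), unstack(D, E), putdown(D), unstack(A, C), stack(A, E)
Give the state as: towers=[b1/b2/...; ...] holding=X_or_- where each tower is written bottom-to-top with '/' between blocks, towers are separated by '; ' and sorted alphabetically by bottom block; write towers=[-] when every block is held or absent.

step 1 (pickup(A)): towers=[B/C; E/D] holding=A
step 2 (stack(A, C)): towers=[B/C/A; E/D] holding=-
step 3 (unstack(D, E)): towers=[B/C/A; E] holding=D
step 4 (putdown(D)): towers=[B/C/A; D; E] holding=-
step 5 (unstack(A, C)): towers=[B/C; D; E] holding=A
step 6 (stack(A, E)): towers=[B/C; D; E/A] holding=-

towers=[B/C; D; E/A] holding=-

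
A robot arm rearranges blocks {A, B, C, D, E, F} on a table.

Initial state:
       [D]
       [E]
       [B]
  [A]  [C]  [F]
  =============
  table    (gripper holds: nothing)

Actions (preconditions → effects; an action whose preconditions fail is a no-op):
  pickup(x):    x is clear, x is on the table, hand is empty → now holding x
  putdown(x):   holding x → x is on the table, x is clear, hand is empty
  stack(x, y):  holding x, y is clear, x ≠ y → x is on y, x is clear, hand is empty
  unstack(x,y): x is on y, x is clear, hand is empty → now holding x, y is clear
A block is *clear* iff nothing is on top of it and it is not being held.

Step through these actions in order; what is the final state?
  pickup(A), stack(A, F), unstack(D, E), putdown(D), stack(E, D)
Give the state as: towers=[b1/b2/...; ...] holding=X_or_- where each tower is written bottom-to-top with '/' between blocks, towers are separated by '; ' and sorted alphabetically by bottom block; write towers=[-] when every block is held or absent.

towers=[C/B/E; D; F/A] holding=-

step 1 (pickup(A)): towers=[C/B/E/D; F] holding=A
step 2 (stack(A, F)): towers=[C/B/E/D; F/A] holding=-
step 3 (unstack(D, E)): towers=[C/B/E; F/A] holding=D
step 4 (putdown(D)): towers=[C/B/E; D; F/A] holding=-
step 5 (stack(E, D)) [no-op]: towers=[C/B/E; D; F/A] holding=-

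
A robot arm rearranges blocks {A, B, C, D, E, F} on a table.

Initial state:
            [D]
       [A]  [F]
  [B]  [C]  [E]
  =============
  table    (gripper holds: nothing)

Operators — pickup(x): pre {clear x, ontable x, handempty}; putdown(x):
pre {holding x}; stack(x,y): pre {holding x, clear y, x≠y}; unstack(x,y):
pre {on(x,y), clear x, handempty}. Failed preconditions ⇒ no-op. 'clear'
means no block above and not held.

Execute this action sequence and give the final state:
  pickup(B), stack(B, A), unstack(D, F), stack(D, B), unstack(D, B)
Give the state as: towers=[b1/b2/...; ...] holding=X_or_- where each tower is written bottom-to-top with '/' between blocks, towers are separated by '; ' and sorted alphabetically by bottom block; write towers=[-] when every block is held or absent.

towers=[C/A/B; E/F] holding=D

step 1 (pickup(B)): towers=[C/A; E/F/D] holding=B
step 2 (stack(B, A)): towers=[C/A/B; E/F/D] holding=-
step 3 (unstack(D, F)): towers=[C/A/B; E/F] holding=D
step 4 (stack(D, B)): towers=[C/A/B/D; E/F] holding=-
step 5 (unstack(D, B)): towers=[C/A/B; E/F] holding=D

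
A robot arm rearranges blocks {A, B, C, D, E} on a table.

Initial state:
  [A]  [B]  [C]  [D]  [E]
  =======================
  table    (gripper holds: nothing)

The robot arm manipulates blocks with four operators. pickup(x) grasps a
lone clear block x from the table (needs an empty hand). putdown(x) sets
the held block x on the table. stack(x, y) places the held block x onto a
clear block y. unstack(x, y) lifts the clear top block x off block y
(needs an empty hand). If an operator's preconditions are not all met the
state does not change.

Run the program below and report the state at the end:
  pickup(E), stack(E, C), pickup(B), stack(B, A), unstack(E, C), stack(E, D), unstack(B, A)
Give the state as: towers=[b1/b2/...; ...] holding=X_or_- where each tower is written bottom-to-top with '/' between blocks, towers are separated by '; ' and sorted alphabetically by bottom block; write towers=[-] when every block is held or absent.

towers=[A; C; D/E] holding=B

step 1 (pickup(E)): towers=[A; B; C; D] holding=E
step 2 (stack(E, C)): towers=[A; B; C/E; D] holding=-
step 3 (pickup(B)): towers=[A; C/E; D] holding=B
step 4 (stack(B, A)): towers=[A/B; C/E; D] holding=-
step 5 (unstack(E, C)): towers=[A/B; C; D] holding=E
step 6 (stack(E, D)): towers=[A/B; C; D/E] holding=-
step 7 (unstack(B, A)): towers=[A; C; D/E] holding=B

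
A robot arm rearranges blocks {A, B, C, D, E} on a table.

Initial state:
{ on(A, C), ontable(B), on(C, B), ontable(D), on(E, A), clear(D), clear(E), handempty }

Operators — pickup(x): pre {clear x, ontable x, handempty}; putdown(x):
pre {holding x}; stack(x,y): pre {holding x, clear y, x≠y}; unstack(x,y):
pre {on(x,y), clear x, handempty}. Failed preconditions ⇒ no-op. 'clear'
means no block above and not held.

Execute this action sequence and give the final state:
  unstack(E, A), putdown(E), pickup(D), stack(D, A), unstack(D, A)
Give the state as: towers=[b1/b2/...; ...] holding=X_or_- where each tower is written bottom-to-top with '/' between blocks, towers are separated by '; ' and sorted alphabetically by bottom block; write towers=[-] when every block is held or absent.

towers=[B/C/A; E] holding=D

step 1 (unstack(E, A)): towers=[B/C/A; D] holding=E
step 2 (putdown(E)): towers=[B/C/A; D; E] holding=-
step 3 (pickup(D)): towers=[B/C/A; E] holding=D
step 4 (stack(D, A)): towers=[B/C/A/D; E] holding=-
step 5 (unstack(D, A)): towers=[B/C/A; E] holding=D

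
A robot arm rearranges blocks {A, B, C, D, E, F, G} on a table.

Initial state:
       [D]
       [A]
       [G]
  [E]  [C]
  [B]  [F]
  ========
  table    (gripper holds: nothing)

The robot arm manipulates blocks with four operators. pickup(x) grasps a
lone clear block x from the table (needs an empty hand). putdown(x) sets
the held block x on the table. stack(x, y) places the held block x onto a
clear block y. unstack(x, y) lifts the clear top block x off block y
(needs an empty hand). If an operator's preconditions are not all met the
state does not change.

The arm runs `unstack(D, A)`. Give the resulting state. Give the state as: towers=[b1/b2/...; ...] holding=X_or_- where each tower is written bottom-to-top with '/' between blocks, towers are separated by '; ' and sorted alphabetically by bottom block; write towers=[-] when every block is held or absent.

towers=[B/E; F/C/G/A] holding=D

before: towers=[B/E; F/C/G/A/D] holding=-
pre[unstack(D, A)]: on(D,A) ✓, clear(D) ✓, handempty ✓
all met → apply unstack(D, A)
after:  towers=[B/E; F/C/G/A] holding=D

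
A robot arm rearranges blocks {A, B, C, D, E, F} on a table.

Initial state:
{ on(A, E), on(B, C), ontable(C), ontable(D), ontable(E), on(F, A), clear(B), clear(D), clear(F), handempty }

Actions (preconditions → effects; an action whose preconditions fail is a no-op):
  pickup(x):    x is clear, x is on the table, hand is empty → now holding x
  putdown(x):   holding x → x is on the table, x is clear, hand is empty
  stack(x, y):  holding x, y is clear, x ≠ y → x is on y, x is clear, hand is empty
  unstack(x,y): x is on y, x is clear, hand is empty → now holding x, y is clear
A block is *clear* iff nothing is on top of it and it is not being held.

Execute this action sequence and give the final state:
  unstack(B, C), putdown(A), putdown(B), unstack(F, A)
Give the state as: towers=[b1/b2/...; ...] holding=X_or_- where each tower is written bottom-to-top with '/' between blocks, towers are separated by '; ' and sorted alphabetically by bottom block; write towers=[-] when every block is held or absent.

step 1 (unstack(B, C)): towers=[C; D; E/A/F] holding=B
step 2 (putdown(A)) [no-op]: towers=[C; D; E/A/F] holding=B
step 3 (putdown(B)): towers=[B; C; D; E/A/F] holding=-
step 4 (unstack(F, A)): towers=[B; C; D; E/A] holding=F

towers=[B; C; D; E/A] holding=F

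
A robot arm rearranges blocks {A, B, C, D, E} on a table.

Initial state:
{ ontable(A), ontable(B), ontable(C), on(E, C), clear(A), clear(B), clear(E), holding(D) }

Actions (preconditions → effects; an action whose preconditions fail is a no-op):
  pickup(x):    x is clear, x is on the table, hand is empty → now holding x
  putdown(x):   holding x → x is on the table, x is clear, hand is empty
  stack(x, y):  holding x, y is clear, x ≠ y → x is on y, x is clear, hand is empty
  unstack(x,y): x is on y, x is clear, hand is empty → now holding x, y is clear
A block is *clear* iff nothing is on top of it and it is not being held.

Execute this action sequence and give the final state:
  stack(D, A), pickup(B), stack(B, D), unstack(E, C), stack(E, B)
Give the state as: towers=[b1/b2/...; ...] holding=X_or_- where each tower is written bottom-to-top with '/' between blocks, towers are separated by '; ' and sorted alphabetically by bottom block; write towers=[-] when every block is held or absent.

towers=[A/D/B/E; C] holding=-

step 1 (stack(D, A)): towers=[A/D; B; C/E] holding=-
step 2 (pickup(B)): towers=[A/D; C/E] holding=B
step 3 (stack(B, D)): towers=[A/D/B; C/E] holding=-
step 4 (unstack(E, C)): towers=[A/D/B; C] holding=E
step 5 (stack(E, B)): towers=[A/D/B/E; C] holding=-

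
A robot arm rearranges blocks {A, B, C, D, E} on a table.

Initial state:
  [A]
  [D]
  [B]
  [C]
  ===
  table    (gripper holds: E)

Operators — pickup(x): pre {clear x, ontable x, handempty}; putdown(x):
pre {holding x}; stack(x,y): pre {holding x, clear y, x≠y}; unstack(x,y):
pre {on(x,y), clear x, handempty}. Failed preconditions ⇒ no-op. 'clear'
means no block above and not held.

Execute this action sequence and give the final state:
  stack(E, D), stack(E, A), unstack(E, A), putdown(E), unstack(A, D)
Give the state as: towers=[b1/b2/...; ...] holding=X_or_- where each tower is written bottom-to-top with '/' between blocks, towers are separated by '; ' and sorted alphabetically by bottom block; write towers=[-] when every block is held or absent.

step 1 (stack(E, D)) [no-op]: towers=[C/B/D/A] holding=E
step 2 (stack(E, A)): towers=[C/B/D/A/E] holding=-
step 3 (unstack(E, A)): towers=[C/B/D/A] holding=E
step 4 (putdown(E)): towers=[C/B/D/A; E] holding=-
step 5 (unstack(A, D)): towers=[C/B/D; E] holding=A

towers=[C/B/D; E] holding=A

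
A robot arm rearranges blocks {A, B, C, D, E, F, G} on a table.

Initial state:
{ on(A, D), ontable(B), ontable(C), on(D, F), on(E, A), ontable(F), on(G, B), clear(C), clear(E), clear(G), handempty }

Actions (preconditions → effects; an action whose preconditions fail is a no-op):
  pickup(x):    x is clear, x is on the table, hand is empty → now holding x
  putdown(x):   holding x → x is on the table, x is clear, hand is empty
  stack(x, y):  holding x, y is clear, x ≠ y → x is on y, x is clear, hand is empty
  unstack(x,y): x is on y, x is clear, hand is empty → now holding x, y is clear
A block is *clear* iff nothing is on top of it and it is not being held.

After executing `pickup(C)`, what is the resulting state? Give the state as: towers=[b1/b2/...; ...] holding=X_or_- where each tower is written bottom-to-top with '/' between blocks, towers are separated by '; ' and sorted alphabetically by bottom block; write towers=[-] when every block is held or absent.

towers=[B/G; F/D/A/E] holding=C

before: towers=[B/G; C; F/D/A/E] holding=-
pre[pickup(C)]: clear(C) ok, ontable(C) ok, handempty ok
all met → apply pickup(C)
after:  towers=[B/G; F/D/A/E] holding=C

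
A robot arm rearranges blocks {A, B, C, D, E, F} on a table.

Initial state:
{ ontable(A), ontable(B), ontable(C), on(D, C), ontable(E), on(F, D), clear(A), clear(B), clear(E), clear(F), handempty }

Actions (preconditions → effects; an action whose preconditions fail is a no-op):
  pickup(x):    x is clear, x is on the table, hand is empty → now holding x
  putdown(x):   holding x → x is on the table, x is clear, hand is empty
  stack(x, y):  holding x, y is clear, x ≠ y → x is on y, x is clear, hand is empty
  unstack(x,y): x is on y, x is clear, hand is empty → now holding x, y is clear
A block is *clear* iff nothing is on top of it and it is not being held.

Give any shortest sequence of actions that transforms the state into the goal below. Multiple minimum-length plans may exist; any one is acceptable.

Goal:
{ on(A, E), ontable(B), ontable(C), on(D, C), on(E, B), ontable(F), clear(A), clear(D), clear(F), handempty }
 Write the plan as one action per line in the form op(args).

step 1 (unstack(F, D)): towers=[A; B; C/D; E] holding=F
step 2 (putdown(F)): towers=[A; B; C/D; E; F] holding=-
step 3 (pickup(E)): towers=[A; B; C/D; F] holding=E
step 4 (stack(E, B)): towers=[A; B/E; C/D; F] holding=-
step 5 (pickup(A)): towers=[B/E; C/D; F] holding=A
step 6 (stack(A, E)): towers=[B/E/A; C/D; F] holding=-
goal check: towers=[B/E/A; C/D; F] holding=- — reached (length 6, optimal by BFS)

unstack(F, D)
putdown(F)
pickup(E)
stack(E, B)
pickup(A)
stack(A, E)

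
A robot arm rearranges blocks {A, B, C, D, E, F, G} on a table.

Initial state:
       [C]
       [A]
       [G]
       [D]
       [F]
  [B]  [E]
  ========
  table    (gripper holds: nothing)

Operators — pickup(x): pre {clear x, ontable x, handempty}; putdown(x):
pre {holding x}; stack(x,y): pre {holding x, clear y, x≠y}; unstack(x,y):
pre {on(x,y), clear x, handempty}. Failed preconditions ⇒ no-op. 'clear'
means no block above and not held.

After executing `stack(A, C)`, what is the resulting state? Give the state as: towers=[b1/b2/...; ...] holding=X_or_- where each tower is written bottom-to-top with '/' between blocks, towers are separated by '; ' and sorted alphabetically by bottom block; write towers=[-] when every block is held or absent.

before: towers=[B; E/F/D/G/A/C] holding=-
pre[stack(A, C)]: holding(A) ✗, clear(C) ✓, A≠C ✓
holding(A) unmet → stack(A, C) is a no-op
after:  towers=[B; E/F/D/G/A/C] holding=-

towers=[B; E/F/D/G/A/C] holding=-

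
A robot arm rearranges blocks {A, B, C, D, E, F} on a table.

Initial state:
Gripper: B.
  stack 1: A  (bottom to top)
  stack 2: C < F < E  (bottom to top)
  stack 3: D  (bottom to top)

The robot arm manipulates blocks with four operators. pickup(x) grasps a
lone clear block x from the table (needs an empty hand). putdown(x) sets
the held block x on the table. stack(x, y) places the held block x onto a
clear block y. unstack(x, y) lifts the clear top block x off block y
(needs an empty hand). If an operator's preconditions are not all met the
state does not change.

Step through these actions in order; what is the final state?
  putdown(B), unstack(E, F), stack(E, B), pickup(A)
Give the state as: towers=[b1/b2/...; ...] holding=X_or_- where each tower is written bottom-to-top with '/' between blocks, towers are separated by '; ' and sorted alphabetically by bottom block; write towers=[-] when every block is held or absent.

towers=[B/E; C/F; D] holding=A

step 1 (putdown(B)): towers=[A; B; C/F/E; D] holding=-
step 2 (unstack(E, F)): towers=[A; B; C/F; D] holding=E
step 3 (stack(E, B)): towers=[A; B/E; C/F; D] holding=-
step 4 (pickup(A)): towers=[B/E; C/F; D] holding=A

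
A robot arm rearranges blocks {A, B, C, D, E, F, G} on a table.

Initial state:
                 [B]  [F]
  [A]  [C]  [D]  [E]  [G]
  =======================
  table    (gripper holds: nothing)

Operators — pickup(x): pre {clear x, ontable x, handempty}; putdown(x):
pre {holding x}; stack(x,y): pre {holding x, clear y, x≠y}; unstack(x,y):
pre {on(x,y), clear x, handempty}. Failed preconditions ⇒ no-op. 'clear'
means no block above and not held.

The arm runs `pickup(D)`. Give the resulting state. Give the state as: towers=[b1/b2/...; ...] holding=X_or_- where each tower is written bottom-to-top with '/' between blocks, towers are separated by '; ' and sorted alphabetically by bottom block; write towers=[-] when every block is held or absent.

towers=[A; C; E/B; G/F] holding=D

before: towers=[A; C; D; E/B; G/F] holding=-
pre[pickup(D)]: clear(D) ✓, ontable(D) ✓, handempty ✓
all met → apply pickup(D)
after:  towers=[A; C; E/B; G/F] holding=D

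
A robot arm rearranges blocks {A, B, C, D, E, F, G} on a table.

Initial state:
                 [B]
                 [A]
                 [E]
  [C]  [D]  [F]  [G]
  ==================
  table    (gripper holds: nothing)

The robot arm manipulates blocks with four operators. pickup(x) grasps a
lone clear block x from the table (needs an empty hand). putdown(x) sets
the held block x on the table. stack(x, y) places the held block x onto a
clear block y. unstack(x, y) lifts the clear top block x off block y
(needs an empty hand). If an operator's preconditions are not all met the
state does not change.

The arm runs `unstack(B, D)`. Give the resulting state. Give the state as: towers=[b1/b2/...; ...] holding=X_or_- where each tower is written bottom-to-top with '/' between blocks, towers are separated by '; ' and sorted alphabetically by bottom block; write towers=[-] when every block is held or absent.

towers=[C; D; F; G/E/A/B] holding=-

before: towers=[C; D; F; G/E/A/B] holding=-
pre[unstack(B, D)]: on(B,D) ✗, clear(B) ✓, handempty ✓
on(B,D) unmet → unstack(B, D) is a no-op
after:  towers=[C; D; F; G/E/A/B] holding=-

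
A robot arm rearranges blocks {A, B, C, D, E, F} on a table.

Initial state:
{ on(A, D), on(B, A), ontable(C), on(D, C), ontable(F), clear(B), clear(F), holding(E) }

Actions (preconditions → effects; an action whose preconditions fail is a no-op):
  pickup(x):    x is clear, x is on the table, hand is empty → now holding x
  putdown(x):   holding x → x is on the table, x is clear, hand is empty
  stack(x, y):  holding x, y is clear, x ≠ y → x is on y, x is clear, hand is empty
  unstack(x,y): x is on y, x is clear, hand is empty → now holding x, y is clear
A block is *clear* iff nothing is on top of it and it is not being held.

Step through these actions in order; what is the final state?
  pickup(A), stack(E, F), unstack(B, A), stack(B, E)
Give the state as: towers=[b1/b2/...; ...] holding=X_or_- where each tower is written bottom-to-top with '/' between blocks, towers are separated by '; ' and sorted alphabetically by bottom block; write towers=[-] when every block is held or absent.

towers=[C/D/A; F/E/B] holding=-

step 1 (pickup(A)) [no-op]: towers=[C/D/A/B; F] holding=E
step 2 (stack(E, F)): towers=[C/D/A/B; F/E] holding=-
step 3 (unstack(B, A)): towers=[C/D/A; F/E] holding=B
step 4 (stack(B, E)): towers=[C/D/A; F/E/B] holding=-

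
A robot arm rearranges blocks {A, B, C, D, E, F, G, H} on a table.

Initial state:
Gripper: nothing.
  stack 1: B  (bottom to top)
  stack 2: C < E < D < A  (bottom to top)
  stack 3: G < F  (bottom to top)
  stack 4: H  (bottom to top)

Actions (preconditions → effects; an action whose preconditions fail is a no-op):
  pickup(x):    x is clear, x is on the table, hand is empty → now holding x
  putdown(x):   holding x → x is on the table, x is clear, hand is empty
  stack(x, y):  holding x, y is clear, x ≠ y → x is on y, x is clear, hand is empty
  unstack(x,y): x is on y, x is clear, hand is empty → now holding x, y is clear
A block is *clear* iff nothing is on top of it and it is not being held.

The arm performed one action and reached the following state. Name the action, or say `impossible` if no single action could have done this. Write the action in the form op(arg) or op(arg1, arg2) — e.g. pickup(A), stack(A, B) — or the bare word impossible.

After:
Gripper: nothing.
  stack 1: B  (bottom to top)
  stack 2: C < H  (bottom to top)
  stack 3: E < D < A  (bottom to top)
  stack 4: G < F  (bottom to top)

target: towers=[B; C/H; E/D/A; G/F] holding=-
     unstack(A, D) → towers=[B; C/E/D; G/F; H] holding=A
         pickup(H) → towers=[B; C/E/D/A; G/F] holding=H
         pickup(B) → towers=[C/E/D/A; G/F; H] holding=B
     unstack(F, G) → towers=[B; C/E/D/A; G; H] holding=F
none of the 4 applicable actions match → impossible

impossible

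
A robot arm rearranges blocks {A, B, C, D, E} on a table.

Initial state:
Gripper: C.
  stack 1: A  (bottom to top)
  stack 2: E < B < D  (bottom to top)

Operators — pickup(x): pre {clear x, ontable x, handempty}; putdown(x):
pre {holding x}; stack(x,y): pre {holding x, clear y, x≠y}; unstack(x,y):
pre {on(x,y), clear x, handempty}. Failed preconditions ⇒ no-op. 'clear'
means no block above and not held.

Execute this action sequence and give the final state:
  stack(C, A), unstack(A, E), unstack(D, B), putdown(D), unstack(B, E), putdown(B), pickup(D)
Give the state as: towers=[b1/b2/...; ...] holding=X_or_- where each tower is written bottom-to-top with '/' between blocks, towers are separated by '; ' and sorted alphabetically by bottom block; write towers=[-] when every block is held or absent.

step 1 (stack(C, A)): towers=[A/C; E/B/D] holding=-
step 2 (unstack(A, E)) [no-op]: towers=[A/C; E/B/D] holding=-
step 3 (unstack(D, B)): towers=[A/C; E/B] holding=D
step 4 (putdown(D)): towers=[A/C; D; E/B] holding=-
step 5 (unstack(B, E)): towers=[A/C; D; E] holding=B
step 6 (putdown(B)): towers=[A/C; B; D; E] holding=-
step 7 (pickup(D)): towers=[A/C; B; E] holding=D

towers=[A/C; B; E] holding=D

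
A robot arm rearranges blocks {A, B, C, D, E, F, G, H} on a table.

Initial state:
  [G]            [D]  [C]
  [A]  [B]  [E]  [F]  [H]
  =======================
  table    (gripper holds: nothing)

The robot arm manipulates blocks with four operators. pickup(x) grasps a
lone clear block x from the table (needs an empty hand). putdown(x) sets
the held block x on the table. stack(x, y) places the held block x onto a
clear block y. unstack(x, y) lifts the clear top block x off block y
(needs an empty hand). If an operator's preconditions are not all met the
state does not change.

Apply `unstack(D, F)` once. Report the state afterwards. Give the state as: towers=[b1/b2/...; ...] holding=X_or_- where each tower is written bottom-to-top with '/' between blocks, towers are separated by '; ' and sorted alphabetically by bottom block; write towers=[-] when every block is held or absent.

before: towers=[A/G; B; E; F/D; H/C] holding=-
pre[unstack(D, F)]: on(D,F) ok, clear(D) ok, handempty ok
all met → apply unstack(D, F)
after:  towers=[A/G; B; E; F; H/C] holding=D

towers=[A/G; B; E; F; H/C] holding=D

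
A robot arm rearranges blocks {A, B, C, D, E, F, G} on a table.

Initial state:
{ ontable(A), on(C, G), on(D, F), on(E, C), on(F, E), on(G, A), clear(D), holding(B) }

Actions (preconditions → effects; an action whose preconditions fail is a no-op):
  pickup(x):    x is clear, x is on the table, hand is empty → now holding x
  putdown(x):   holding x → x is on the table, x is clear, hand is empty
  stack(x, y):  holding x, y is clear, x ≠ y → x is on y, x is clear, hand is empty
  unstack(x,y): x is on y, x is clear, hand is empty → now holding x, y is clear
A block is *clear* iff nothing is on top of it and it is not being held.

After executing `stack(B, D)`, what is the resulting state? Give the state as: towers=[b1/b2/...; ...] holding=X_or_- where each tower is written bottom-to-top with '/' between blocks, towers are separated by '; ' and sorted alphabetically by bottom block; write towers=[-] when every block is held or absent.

before: towers=[A/G/C/E/F/D] holding=B
pre[stack(B, D)]: holding(B) ✓, clear(D) ✓, B≠D ✓
all met → apply stack(B, D)
after:  towers=[A/G/C/E/F/D/B] holding=-

towers=[A/G/C/E/F/D/B] holding=-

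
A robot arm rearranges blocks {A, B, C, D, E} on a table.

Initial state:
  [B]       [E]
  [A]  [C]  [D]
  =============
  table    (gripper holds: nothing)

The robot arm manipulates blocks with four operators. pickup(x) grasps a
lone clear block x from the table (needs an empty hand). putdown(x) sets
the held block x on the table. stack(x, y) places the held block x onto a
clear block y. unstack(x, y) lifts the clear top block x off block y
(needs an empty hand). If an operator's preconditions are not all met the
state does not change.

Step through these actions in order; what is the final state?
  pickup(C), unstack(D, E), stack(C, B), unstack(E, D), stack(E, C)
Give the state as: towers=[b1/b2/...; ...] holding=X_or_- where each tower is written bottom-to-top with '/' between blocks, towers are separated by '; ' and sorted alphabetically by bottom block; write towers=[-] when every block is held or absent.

towers=[A/B/C/E; D] holding=-

step 1 (pickup(C)): towers=[A/B; D/E] holding=C
step 2 (unstack(D, E)) [no-op]: towers=[A/B; D/E] holding=C
step 3 (stack(C, B)): towers=[A/B/C; D/E] holding=-
step 4 (unstack(E, D)): towers=[A/B/C; D] holding=E
step 5 (stack(E, C)): towers=[A/B/C/E; D] holding=-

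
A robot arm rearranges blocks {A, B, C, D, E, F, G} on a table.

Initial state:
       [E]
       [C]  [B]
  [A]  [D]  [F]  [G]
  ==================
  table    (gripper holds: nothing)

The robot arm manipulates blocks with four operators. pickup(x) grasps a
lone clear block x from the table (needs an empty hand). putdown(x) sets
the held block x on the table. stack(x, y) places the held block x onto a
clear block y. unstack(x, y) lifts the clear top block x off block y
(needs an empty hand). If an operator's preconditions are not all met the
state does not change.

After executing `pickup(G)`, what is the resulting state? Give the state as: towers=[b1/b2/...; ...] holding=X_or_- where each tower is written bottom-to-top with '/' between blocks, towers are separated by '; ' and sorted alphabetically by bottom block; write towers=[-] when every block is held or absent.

towers=[A; D/C/E; F/B] holding=G

before: towers=[A; D/C/E; F/B; G] holding=-
pre[pickup(G)]: clear(G) ok, ontable(G) ok, handempty ok
all met → apply pickup(G)
after:  towers=[A; D/C/E; F/B] holding=G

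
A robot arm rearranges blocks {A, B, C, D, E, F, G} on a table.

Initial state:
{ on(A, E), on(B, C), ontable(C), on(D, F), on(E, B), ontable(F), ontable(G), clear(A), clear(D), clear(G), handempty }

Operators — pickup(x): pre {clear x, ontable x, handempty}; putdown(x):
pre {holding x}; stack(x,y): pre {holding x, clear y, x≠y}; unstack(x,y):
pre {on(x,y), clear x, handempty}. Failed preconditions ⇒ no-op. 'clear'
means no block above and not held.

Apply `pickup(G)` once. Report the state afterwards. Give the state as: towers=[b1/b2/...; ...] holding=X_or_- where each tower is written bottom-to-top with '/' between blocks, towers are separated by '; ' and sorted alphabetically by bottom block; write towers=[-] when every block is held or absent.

before: towers=[C/B/E/A; F/D; G] holding=-
pre[pickup(G)]: clear(G) yes, ontable(G) yes, handempty yes
all met → apply pickup(G)
after:  towers=[C/B/E/A; F/D] holding=G

towers=[C/B/E/A; F/D] holding=G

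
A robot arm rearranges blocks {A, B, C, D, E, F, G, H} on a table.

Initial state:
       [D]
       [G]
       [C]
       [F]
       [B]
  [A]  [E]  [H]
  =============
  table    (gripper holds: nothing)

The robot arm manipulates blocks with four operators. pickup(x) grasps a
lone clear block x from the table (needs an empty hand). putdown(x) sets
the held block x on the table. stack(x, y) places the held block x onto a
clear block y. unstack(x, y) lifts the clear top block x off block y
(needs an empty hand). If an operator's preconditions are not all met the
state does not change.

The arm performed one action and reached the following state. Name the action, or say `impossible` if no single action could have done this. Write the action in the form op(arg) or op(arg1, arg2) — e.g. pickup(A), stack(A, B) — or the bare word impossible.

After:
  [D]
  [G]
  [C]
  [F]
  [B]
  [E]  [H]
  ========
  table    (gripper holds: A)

pickup(A)

target: towers=[E/B/F/C/G/D; H] holding=A
         pickup(A) → towers=[E/B/F/C/G/D; H] holding=A  ← match
         pickup(H) → towers=[A; E/B/F/C/G/D] holding=H
     unstack(D, G) → towers=[A; E/B/F/C/G; H] holding=D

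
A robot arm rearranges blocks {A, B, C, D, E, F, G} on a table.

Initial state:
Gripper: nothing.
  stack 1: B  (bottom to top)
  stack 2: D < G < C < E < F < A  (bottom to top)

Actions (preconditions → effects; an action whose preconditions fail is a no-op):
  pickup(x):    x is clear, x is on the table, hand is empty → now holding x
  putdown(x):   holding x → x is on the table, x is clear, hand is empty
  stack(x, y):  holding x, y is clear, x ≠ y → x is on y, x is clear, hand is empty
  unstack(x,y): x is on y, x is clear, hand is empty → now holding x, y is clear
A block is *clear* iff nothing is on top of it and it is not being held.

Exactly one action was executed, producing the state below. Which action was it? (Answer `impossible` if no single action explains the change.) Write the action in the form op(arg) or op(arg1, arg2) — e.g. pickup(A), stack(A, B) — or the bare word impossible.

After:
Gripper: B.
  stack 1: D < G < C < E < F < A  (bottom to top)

pickup(B)

target: towers=[D/G/C/E/F/A] holding=B
         pickup(B) → towers=[D/G/C/E/F/A] holding=B  ← match
     unstack(A, F) → towers=[B; D/G/C/E/F] holding=A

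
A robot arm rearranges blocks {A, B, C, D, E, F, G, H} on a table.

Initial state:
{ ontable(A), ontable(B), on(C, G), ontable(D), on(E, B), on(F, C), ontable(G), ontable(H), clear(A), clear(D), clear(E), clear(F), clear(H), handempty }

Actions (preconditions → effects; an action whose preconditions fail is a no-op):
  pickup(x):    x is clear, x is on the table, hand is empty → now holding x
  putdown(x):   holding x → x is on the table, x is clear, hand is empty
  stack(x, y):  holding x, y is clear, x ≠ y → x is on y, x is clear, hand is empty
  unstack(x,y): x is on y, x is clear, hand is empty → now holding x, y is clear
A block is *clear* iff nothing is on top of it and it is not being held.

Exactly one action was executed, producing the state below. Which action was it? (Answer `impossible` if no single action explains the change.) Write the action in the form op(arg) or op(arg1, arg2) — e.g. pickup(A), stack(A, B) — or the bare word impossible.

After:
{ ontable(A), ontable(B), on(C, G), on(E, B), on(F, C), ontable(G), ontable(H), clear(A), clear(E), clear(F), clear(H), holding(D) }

pickup(D)

target: towers=[A; B/E; G/C/F; H] holding=D
         pickup(A) → towers=[B/E; D; G/C/F; H] holding=A
     unstack(E, B) → towers=[A; B; D; G/C/F; H] holding=E
         pickup(H) → towers=[A; B/E; D; G/C/F] holding=H
     unstack(F, C) → towers=[A; B/E; D; G/C; H] holding=F
         pickup(D) → towers=[A; B/E; G/C/F; H] holding=D  ← match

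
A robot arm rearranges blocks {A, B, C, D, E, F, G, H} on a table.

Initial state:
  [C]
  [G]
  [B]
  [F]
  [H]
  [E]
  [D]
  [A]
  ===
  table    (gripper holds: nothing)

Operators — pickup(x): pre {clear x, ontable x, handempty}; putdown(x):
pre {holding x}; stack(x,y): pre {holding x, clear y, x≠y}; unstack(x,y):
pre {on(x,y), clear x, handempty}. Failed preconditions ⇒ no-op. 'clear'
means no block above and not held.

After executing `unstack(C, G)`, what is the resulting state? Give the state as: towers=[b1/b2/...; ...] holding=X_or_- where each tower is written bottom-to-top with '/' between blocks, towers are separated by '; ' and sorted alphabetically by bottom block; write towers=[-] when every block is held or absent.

towers=[A/D/E/H/F/B/G] holding=C

before: towers=[A/D/E/H/F/B/G/C] holding=-
pre[unstack(C, G)]: on(C,G) yes, clear(C) yes, handempty yes
all met → apply unstack(C, G)
after:  towers=[A/D/E/H/F/B/G] holding=C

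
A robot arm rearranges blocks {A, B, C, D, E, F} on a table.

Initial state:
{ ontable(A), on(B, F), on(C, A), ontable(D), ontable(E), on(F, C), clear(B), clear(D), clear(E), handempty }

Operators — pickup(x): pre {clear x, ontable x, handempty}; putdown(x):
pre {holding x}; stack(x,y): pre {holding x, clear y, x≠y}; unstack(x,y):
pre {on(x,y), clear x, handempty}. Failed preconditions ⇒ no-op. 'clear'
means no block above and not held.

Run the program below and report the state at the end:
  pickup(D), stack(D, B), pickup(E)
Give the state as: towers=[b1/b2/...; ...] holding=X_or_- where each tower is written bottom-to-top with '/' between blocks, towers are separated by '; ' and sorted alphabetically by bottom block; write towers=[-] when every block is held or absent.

step 1 (pickup(D)): towers=[A/C/F/B; E] holding=D
step 2 (stack(D, B)): towers=[A/C/F/B/D; E] holding=-
step 3 (pickup(E)): towers=[A/C/F/B/D] holding=E

towers=[A/C/F/B/D] holding=E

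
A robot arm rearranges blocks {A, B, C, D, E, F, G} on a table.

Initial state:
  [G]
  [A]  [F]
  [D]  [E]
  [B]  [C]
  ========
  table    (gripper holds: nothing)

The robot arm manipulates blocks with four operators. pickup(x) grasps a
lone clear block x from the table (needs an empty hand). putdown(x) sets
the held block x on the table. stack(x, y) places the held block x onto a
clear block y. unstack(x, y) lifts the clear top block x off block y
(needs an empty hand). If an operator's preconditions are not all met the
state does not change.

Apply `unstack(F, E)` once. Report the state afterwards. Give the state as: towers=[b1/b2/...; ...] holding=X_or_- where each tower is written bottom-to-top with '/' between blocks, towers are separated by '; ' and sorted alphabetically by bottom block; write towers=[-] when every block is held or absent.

towers=[B/D/A/G; C/E] holding=F

before: towers=[B/D/A/G; C/E/F] holding=-
pre[unstack(F, E)]: on(F,E) yes, clear(F) yes, handempty yes
all met → apply unstack(F, E)
after:  towers=[B/D/A/G; C/E] holding=F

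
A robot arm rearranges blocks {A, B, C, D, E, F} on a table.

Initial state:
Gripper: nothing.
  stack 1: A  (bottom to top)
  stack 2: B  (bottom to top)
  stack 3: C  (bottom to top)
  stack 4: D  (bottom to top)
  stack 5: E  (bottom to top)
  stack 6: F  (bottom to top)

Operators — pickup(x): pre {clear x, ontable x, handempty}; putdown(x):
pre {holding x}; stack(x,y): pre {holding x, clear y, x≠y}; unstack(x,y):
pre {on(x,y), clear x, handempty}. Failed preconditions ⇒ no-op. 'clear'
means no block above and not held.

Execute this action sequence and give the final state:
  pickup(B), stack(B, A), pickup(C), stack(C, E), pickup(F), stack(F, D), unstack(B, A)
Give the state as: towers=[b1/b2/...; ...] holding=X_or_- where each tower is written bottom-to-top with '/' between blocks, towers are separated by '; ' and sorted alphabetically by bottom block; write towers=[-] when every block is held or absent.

step 1 (pickup(B)): towers=[A; C; D; E; F] holding=B
step 2 (stack(B, A)): towers=[A/B; C; D; E; F] holding=-
step 3 (pickup(C)): towers=[A/B; D; E; F] holding=C
step 4 (stack(C, E)): towers=[A/B; D; E/C; F] holding=-
step 5 (pickup(F)): towers=[A/B; D; E/C] holding=F
step 6 (stack(F, D)): towers=[A/B; D/F; E/C] holding=-
step 7 (unstack(B, A)): towers=[A; D/F; E/C] holding=B

towers=[A; D/F; E/C] holding=B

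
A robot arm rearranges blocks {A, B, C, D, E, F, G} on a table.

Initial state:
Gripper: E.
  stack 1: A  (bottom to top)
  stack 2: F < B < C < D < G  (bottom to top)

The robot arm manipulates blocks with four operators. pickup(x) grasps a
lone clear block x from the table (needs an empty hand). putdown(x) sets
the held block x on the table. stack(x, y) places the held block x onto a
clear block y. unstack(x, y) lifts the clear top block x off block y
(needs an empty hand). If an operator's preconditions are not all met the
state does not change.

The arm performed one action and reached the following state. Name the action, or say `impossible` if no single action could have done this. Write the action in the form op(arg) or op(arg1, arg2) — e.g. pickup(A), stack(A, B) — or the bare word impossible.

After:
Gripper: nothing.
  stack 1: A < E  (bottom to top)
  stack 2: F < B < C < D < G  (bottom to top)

stack(E, A)

target: towers=[A/E; F/B/C/D/G] holding=-
        putdown(E) → towers=[A; E; F/B/C/D/G] holding=-
       stack(E, G) → towers=[A; F/B/C/D/G/E] holding=-
       stack(E, A) → towers=[A/E; F/B/C/D/G] holding=-  ← match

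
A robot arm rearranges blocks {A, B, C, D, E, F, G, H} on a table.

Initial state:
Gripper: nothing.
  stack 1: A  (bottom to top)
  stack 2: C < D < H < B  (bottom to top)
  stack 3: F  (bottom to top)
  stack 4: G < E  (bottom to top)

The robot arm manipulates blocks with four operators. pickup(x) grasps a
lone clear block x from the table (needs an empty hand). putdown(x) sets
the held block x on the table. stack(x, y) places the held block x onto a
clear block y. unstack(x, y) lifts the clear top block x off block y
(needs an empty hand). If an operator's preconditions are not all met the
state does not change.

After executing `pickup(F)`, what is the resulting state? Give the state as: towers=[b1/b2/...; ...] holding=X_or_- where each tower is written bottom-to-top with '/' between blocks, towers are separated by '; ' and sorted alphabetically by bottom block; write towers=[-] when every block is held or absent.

towers=[A; C/D/H/B; G/E] holding=F

before: towers=[A; C/D/H/B; F; G/E] holding=-
pre[pickup(F)]: clear(F) ok, ontable(F) ok, handempty ok
all met → apply pickup(F)
after:  towers=[A; C/D/H/B; G/E] holding=F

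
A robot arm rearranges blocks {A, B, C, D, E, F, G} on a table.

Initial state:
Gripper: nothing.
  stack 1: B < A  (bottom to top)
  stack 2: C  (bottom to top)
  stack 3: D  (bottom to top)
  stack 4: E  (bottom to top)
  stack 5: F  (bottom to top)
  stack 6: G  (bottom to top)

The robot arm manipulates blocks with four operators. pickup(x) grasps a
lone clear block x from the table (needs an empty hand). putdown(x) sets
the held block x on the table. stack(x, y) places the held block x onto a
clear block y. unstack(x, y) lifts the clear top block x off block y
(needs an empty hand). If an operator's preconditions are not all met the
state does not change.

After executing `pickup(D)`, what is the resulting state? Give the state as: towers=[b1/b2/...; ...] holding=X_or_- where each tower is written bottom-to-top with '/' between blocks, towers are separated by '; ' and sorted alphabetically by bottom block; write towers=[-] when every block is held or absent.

towers=[B/A; C; E; F; G] holding=D

before: towers=[B/A; C; D; E; F; G] holding=-
pre[pickup(D)]: clear(D) ok, ontable(D) ok, handempty ok
all met → apply pickup(D)
after:  towers=[B/A; C; E; F; G] holding=D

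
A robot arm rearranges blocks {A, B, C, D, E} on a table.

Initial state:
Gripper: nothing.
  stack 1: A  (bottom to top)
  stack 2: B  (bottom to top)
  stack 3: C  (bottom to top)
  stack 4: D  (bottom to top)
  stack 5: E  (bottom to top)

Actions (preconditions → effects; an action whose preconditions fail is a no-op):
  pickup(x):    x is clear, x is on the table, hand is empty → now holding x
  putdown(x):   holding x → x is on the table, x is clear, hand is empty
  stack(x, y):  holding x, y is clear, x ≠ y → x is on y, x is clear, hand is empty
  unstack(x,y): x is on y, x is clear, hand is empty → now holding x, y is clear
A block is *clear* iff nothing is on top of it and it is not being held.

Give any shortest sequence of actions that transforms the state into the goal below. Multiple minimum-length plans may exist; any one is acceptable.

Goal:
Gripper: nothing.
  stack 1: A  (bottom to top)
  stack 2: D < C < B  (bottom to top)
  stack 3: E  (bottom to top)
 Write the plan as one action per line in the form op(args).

pickup(C)
stack(C, D)
pickup(B)
stack(B, C)

step 1 (pickup(C)): towers=[A; B; D; E] holding=C
step 2 (stack(C, D)): towers=[A; B; D/C; E] holding=-
step 3 (pickup(B)): towers=[A; D/C; E] holding=B
step 4 (stack(B, C)): towers=[A; D/C/B; E] holding=-
goal check: towers=[A; D/C/B; E] holding=- — reached (length 4, optimal by BFS)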